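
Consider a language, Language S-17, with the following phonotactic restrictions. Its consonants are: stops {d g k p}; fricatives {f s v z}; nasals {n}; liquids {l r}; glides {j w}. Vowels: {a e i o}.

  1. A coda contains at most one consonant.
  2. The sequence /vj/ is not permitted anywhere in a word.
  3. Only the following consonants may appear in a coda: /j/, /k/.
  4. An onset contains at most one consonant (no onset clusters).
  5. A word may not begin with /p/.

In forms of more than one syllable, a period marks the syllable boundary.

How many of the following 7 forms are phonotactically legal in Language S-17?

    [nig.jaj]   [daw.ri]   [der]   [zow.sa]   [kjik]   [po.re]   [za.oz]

[nig.jaj] — violates constraint 3: syllable 1 coda contains /g/, which is not a licensed coda consonant → phonotactically illegal
[daw.ri] — violates constraint 3: syllable 1 coda contains /w/, which is not a licensed coda consonant → phonotactically illegal
[der] — violates constraint 3: syllable 1 coda contains /r/, which is not a licensed coda consonant → phonotactically illegal
[zow.sa] — violates constraint 3: syllable 1 coda contains /w/, which is not a licensed coda consonant → phonotactically illegal
[kjik] — violates constraint 4: syllable 1 onset /kj/ has 2 consonants (> 1) → phonotactically illegal
[po.re] — violates constraint 5: word begins with /p/ → phonotactically illegal
[za.oz] — violates constraint 3: syllable 2 coda contains /z/, which is not a licensed coda consonant → phonotactically illegal
No form is phonotactically legal → 0.

0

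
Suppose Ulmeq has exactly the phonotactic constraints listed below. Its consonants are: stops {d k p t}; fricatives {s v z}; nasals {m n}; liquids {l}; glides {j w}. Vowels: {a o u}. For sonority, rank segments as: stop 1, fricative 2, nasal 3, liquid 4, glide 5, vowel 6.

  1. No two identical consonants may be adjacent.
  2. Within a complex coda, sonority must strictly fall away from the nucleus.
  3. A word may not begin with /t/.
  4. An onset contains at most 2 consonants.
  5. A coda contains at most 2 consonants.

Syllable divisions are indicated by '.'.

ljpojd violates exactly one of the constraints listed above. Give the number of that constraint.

4

ljpojd: syllable 1 onset /ljp/ has 3 consonants (> 2).
This is a violation of constraint 4: "An onset contains at most 2 consonants."
The remaining constraints (1, 2, 3, 5) are satisfied.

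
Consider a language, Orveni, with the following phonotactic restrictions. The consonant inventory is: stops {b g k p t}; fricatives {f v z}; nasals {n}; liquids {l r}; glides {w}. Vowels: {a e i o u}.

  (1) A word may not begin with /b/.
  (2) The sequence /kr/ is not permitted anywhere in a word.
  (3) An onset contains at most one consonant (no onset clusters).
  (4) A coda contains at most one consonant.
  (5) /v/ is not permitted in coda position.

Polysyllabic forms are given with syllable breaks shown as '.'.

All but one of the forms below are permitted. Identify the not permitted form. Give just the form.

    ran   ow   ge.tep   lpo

lpo

ran — σ1 onset /r/, coda /n/ ok → permitted
ow — σ1 onset /∅/, coda /w/ ok → permitted
ge.tep — σ1 onset /g/, coda /∅/ ok; σ2 onset /t/, coda /p/ ok → permitted
lpo — violates constraint 3: syllable 1 onset /lp/ has 2 consonants (> 1) → not permitted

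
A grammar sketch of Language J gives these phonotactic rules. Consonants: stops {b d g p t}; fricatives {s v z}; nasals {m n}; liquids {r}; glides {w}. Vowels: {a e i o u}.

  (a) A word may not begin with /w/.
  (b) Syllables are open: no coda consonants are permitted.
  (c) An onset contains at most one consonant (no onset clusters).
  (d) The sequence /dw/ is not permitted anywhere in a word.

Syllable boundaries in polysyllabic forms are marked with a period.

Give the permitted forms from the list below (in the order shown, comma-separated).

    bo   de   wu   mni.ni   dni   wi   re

bo, de, re

bo — σ1 onset /b/, coda /∅/ ok → permitted
de — σ1 onset /d/, coda /∅/ ok → permitted
wu — violates constraint (a): word begins with /w/ → not permitted
mni.ni — violates constraint (c): syllable 1 onset /mn/ has 2 consonants (> 1) → not permitted
dni — violates constraint (c): syllable 1 onset /dn/ has 2 consonants (> 1) → not permitted
wi — violates constraint (a): word begins with /w/ → not permitted
re — σ1 onset /r/, coda /∅/ ok → permitted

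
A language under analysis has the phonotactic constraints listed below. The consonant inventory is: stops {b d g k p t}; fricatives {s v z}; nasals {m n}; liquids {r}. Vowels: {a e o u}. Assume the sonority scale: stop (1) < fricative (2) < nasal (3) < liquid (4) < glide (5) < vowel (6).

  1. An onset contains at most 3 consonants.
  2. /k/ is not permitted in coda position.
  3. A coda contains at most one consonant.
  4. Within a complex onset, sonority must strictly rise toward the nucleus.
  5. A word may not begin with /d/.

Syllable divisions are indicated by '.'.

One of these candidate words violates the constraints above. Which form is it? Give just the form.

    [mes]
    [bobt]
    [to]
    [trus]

[bobt]

[mes] — σ1 onset /m/, coda /s/ ok → phonotactically legal
[bobt] — violates constraint 3: syllable 1 coda /bt/ has 2 consonants (> 1) → phonotactically illegal
[to] — σ1 onset /t/, coda /∅/ ok → phonotactically legal
[trus] — σ1 onset /tr/ (1→4 rises), coda /s/ ok → phonotactically legal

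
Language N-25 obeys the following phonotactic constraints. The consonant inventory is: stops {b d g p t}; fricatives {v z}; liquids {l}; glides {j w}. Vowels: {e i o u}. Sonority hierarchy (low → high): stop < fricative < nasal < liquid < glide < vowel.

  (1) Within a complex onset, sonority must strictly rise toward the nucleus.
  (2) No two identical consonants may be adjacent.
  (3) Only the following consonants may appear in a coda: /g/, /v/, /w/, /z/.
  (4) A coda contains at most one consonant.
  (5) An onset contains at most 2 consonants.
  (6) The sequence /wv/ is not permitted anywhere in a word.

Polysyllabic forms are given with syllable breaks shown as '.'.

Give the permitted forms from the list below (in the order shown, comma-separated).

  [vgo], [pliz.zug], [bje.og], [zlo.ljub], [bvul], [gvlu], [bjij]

[vgo] — violates constraint 1: syllable 1 onset /vg/: /v/ (fricative, 2) → /g/ (stop, 1) does not rise → not permitted
[pliz.zug] — violates constraint 2: adjacent identical consonants /zz/ → not permitted
[bje.og] — σ1 onset /bj/ (1→5 rises), coda /∅/ ok; σ2 onset /∅/, coda /g/ ok → permitted
[zlo.ljub] — violates constraint 3: syllable 2 coda contains /b/, which is not a licensed coda consonant → not permitted
[bvul] — violates constraint 3: syllable 1 coda contains /l/, which is not a licensed coda consonant → not permitted
[gvlu] — violates constraint 5: syllable 1 onset /gvl/ has 3 consonants (> 2) → not permitted
[bjij] — violates constraint 3: syllable 1 coda contains /j/, which is not a licensed coda consonant → not permitted

[bje.og]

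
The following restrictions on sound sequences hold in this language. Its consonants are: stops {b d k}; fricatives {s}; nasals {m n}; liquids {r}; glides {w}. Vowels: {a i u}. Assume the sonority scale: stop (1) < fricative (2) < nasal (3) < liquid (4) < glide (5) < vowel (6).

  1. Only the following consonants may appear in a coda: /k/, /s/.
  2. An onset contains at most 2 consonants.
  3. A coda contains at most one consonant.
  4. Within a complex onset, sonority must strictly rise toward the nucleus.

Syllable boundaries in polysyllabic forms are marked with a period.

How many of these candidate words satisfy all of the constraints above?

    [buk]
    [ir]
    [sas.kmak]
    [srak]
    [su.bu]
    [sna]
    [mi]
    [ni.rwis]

7

[buk] — σ1 onset /b/, coda /k/ ok → phonotactically legal
[ir] — violates constraint 1: syllable 1 coda contains /r/, which is not a licensed coda consonant → phonotactically illegal
[sas.kmak] — σ1 onset /s/, coda /s/ ok; σ2 onset /km/ (1→3 rises), coda /k/ ok → phonotactically legal
[srak] — σ1 onset /sr/ (2→4 rises), coda /k/ ok → phonotactically legal
[su.bu] — σ1 onset /s/, coda /∅/ ok; σ2 onset /b/, coda /∅/ ok → phonotactically legal
[sna] — σ1 onset /sn/ (2→3 rises), coda /∅/ ok → phonotactically legal
[mi] — σ1 onset /m/, coda /∅/ ok → phonotactically legal
[ni.rwis] — σ1 onset /n/, coda /∅/ ok; σ2 onset /rw/ (4→5 rises), coda /s/ ok → phonotactically legal
Phonotactically legal: [buk], [sas.kmak], [srak], [su.bu], [sna], [mi], [ni.rwis] → 7.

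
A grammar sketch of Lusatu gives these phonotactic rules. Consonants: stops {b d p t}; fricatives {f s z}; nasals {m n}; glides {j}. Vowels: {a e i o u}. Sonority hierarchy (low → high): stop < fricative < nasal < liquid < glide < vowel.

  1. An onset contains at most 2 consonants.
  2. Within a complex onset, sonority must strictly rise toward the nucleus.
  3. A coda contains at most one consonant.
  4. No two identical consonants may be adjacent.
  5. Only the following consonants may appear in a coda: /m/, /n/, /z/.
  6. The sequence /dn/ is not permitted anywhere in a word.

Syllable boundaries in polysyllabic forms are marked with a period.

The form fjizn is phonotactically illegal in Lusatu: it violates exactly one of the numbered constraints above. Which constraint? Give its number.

3

fjizn: syllable 1 coda /zn/ has 2 consonants (> 1).
This is a violation of constraint 3: "A coda contains at most one consonant."
The remaining constraints (1, 2, 4, 5, 6) are satisfied.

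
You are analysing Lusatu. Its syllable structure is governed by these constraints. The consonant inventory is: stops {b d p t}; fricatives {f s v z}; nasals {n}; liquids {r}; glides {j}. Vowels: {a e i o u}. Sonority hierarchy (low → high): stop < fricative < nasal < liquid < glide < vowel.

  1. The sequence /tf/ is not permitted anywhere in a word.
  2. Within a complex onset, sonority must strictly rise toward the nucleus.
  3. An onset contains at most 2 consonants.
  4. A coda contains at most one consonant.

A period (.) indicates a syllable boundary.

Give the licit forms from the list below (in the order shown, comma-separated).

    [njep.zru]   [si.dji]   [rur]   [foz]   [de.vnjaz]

[njep.zru], [si.dji], [rur], [foz]

[njep.zru] — σ1 onset /nj/ (3→5 rises), coda /p/ ok; σ2 onset /zr/ (2→4 rises), coda /∅/ ok → licit
[si.dji] — σ1 onset /s/, coda /∅/ ok; σ2 onset /dj/ (1→5 rises), coda /∅/ ok → licit
[rur] — σ1 onset /r/, coda /r/ ok → licit
[foz] — σ1 onset /f/, coda /z/ ok → licit
[de.vnjaz] — violates constraint 3: syllable 2 onset /vnj/ has 3 consonants (> 2) → illicit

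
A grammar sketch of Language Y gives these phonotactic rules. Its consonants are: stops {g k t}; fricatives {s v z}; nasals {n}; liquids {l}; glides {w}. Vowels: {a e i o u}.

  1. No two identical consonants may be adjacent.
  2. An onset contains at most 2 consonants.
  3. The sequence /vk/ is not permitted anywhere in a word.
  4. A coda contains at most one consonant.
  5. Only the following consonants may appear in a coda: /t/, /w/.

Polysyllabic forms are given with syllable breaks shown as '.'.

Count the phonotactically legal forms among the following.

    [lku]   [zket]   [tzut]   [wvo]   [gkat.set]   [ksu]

6

[lku] — σ1 onset /lk/ (2C), coda /∅/ ok → phonotactically legal
[zket] — σ1 onset /zk/ (2C), coda /t/ ok → phonotactically legal
[tzut] — σ1 onset /tz/ (2C), coda /t/ ok → phonotactically legal
[wvo] — σ1 onset /wv/ (2C), coda /∅/ ok → phonotactically legal
[gkat.set] — σ1 onset /gk/ (2C), coda /t/ ok; σ2 onset /s/, coda /t/ ok → phonotactically legal
[ksu] — σ1 onset /ks/ (2C), coda /∅/ ok → phonotactically legal
Phonotactically legal: [lku], [zket], [tzut], [wvo], [gkat.set], [ksu] → 6.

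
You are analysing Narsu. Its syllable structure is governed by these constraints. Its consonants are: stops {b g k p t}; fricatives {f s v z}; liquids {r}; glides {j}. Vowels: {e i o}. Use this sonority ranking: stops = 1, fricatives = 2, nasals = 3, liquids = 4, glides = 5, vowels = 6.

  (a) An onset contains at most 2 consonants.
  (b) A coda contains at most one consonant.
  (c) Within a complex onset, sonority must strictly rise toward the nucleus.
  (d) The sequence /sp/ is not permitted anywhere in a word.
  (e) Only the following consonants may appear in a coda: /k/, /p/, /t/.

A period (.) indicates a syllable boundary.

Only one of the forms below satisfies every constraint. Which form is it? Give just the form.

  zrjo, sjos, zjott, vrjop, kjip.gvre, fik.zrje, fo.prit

fo.prit

zrjo — violates constraint (a): syllable 1 onset /zrj/ has 3 consonants (> 2) → phonotactically illegal
sjos — violates constraint (e): syllable 1 coda contains /s/, which is not a licensed coda consonant → phonotactically illegal
zjott — violates constraint (b): syllable 1 coda /tt/ has 2 consonants (> 1) → phonotactically illegal
vrjop — violates constraint (a): syllable 1 onset /vrj/ has 3 consonants (> 2) → phonotactically illegal
kjip.gvre — violates constraint (a): syllable 2 onset /gvr/ has 3 consonants (> 2) → phonotactically illegal
fik.zrje — violates constraint (a): syllable 2 onset /zrj/ has 3 consonants (> 2) → phonotactically illegal
fo.prit — σ1 onset /f/, coda /∅/ ok; σ2 onset /pr/ (1→4 rises), coda /t/ ok → phonotactically legal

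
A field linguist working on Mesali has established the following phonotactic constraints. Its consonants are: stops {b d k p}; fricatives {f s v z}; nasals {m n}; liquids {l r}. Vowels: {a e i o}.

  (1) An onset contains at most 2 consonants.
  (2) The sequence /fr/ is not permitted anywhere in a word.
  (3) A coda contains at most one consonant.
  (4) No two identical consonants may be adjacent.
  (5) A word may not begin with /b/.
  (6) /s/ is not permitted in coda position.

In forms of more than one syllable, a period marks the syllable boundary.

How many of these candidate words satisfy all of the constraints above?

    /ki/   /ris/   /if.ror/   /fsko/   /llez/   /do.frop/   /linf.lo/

1

/ki/ — σ1 onset /k/, coda /∅/ ok → licit
/ris/ — violates constraint 6: syllable 1 coda contains /s/ → illicit
/if.ror/ — violates constraint 2: contains banned sequence /fr/ → illicit
/fsko/ — violates constraint 1: syllable 1 onset /fsk/ has 3 consonants (> 2) → illicit
/llez/ — violates constraint 4: adjacent identical consonants /ll/ → illicit
/do.frop/ — violates constraint 2: contains banned sequence /fr/ → illicit
/linf.lo/ — violates constraint 3: syllable 1 coda /nf/ has 2 consonants (> 1) → illicit
Licit: /ki/ → 1.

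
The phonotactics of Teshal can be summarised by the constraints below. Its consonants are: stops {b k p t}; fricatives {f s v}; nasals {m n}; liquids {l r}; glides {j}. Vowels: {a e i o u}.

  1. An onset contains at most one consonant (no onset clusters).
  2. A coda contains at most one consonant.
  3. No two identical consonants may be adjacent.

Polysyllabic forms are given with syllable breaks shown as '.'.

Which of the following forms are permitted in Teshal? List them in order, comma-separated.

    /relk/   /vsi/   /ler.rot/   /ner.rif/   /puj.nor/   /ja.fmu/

/relk/ — violates constraint 2: syllable 1 coda /lk/ has 2 consonants (> 1) → not permitted
/vsi/ — violates constraint 1: syllable 1 onset /vs/ has 2 consonants (> 1) → not permitted
/ler.rot/ — violates constraint 3: adjacent identical consonants /rr/ → not permitted
/ner.rif/ — violates constraint 3: adjacent identical consonants /rr/ → not permitted
/puj.nor/ — σ1 onset /p/, coda /j/ ok; σ2 onset /n/, coda /r/ ok → permitted
/ja.fmu/ — violates constraint 1: syllable 2 onset /fm/ has 2 consonants (> 1) → not permitted

/puj.nor/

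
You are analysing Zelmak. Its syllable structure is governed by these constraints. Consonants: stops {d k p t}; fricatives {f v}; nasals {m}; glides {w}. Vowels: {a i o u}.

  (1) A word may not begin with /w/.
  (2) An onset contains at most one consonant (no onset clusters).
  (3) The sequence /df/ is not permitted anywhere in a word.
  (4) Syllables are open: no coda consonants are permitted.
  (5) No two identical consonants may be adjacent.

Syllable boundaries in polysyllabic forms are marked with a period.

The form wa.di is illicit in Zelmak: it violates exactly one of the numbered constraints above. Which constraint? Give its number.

wa.di: word begins with /w/.
This is a violation of constraint 1: "A word may not begin with /w/."
The remaining constraints (2, 3, 4, 5) are satisfied.

1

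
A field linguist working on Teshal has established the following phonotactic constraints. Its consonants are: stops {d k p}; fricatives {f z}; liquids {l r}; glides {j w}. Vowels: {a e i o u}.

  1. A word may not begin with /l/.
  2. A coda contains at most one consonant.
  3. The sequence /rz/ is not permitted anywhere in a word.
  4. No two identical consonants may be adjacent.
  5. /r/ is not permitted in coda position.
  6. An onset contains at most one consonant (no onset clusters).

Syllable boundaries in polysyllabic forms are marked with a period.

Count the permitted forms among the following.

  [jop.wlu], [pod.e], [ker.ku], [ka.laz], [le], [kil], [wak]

[jop.wlu] — violates constraint 6: syllable 2 onset /wl/ has 2 consonants (> 1) → not permitted
[pod.e] — σ1 onset /p/, coda /d/ ok; σ2 onset /∅/, coda /∅/ ok → permitted
[ker.ku] — violates constraint 5: syllable 1 coda contains /r/ → not permitted
[ka.laz] — σ1 onset /k/, coda /∅/ ok; σ2 onset /l/, coda /z/ ok → permitted
[le] — violates constraint 1: word begins with /l/ → not permitted
[kil] — σ1 onset /k/, coda /l/ ok → permitted
[wak] — σ1 onset /w/, coda /k/ ok → permitted
Permitted: [pod.e], [ka.laz], [kil], [wak] → 4.

4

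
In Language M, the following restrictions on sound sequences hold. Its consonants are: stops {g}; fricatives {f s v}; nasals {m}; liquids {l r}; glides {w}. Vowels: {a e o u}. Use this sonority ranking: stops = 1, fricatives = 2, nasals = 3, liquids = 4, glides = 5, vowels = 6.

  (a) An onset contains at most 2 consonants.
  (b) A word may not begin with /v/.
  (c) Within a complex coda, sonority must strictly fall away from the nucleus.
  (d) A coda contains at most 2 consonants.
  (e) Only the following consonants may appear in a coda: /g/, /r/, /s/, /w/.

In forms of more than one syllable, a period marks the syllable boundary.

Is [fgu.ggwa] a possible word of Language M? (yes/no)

[fgu.ggwa] — violates constraint (a): syllable 2 onset /ggw/ has 3 consonants (> 2) → phonotactically illegal

no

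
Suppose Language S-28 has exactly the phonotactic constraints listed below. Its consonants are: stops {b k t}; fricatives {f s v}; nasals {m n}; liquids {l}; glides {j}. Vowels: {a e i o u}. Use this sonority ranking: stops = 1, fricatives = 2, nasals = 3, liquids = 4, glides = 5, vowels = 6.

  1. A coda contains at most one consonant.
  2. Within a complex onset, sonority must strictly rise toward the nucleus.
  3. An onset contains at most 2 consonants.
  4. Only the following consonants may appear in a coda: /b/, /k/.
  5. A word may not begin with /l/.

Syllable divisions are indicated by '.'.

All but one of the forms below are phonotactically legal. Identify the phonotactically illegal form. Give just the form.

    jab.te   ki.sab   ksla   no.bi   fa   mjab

jab.te — σ1 onset /j/, coda /b/ ok; σ2 onset /t/, coda /∅/ ok → phonotactically legal
ki.sab — σ1 onset /k/, coda /∅/ ok; σ2 onset /s/, coda /b/ ok → phonotactically legal
ksla — violates constraint 3: syllable 1 onset /ksl/ has 3 consonants (> 2) → phonotactically illegal
no.bi — σ1 onset /n/, coda /∅/ ok; σ2 onset /b/, coda /∅/ ok → phonotactically legal
fa — σ1 onset /f/, coda /∅/ ok → phonotactically legal
mjab — σ1 onset /mj/ (3→5 rises), coda /b/ ok → phonotactically legal

ksla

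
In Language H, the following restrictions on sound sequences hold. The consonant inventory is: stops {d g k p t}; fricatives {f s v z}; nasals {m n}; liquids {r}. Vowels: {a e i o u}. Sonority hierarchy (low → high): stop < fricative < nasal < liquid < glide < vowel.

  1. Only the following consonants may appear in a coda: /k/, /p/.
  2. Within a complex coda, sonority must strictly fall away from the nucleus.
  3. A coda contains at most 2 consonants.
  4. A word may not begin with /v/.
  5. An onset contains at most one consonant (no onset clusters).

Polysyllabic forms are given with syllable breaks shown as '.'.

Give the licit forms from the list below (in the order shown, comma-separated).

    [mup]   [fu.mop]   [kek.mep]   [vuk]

[mup], [fu.mop], [kek.mep]

[mup] — σ1 onset /m/, coda /p/ ok → licit
[fu.mop] — σ1 onset /f/, coda /∅/ ok; σ2 onset /m/, coda /p/ ok → licit
[kek.mep] — σ1 onset /k/, coda /k/ ok; σ2 onset /m/, coda /p/ ok → licit
[vuk] — violates constraint 4: word begins with /v/ → illicit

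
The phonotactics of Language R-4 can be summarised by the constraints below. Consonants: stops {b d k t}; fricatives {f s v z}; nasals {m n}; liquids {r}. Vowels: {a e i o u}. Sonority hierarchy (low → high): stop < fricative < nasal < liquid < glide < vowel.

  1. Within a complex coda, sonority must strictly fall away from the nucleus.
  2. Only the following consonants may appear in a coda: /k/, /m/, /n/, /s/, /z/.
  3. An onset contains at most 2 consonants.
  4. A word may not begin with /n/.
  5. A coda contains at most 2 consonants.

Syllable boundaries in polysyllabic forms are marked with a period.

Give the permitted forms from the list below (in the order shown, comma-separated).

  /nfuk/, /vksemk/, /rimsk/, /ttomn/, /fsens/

/fsens/

/nfuk/ — violates constraint 4: word begins with /n/ → not permitted
/vksemk/ — violates constraint 3: syllable 1 onset /vks/ has 3 consonants (> 2) → not permitted
/rimsk/ — violates constraint 5: syllable 1 coda /msk/ has 3 consonants (> 2) → not permitted
/ttomn/ — violates constraint 1: syllable 1 coda /mn/: /m/ (nasal, 3) → /n/ (nasal, 3) does not fall → not permitted
/fsens/ — σ1 onset /fs/ (2C), coda /ns/ (3→2 falls) ok → permitted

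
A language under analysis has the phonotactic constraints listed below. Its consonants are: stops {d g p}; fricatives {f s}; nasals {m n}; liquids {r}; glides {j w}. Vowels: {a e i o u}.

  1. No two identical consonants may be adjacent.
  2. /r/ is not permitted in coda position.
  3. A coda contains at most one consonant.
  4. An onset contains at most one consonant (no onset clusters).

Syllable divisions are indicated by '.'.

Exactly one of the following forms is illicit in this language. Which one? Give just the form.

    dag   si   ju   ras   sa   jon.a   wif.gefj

wif.gefj

dag — σ1 onset /d/, coda /g/ ok → licit
si — σ1 onset /s/, coda /∅/ ok → licit
ju — σ1 onset /j/, coda /∅/ ok → licit
ras — σ1 onset /r/, coda /s/ ok → licit
sa — σ1 onset /s/, coda /∅/ ok → licit
jon.a — σ1 onset /j/, coda /n/ ok; σ2 onset /∅/, coda /∅/ ok → licit
wif.gefj — violates constraint 3: syllable 2 coda /fj/ has 2 consonants (> 1) → illicit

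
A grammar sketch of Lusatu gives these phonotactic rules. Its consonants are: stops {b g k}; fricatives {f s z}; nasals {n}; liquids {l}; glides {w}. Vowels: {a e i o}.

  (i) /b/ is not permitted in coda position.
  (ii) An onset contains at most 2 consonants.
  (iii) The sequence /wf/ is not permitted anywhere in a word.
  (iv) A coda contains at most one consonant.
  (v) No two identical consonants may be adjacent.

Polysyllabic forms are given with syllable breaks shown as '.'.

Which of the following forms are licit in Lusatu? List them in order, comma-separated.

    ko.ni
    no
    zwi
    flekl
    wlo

ko.ni, no, zwi, wlo

ko.ni — σ1 onset /k/, coda /∅/ ok; σ2 onset /n/, coda /∅/ ok → licit
no — σ1 onset /n/, coda /∅/ ok → licit
zwi — σ1 onset /zw/ (2C), coda /∅/ ok → licit
flekl — violates constraint (iv): syllable 1 coda /kl/ has 2 consonants (> 1) → illicit
wlo — σ1 onset /wl/ (2C), coda /∅/ ok → licit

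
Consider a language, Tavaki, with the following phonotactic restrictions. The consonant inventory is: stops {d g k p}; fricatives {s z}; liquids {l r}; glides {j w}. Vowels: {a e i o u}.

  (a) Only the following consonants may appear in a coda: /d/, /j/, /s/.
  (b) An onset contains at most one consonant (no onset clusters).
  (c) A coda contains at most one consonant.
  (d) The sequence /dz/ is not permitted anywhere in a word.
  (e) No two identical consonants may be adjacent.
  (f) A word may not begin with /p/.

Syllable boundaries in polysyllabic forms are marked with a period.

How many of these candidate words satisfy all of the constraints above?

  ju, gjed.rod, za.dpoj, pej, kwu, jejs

ju — σ1 onset /j/, coda /∅/ ok → licit
gjed.rod — violates constraint (b): syllable 1 onset /gj/ has 2 consonants (> 1) → illicit
za.dpoj — violates constraint (b): syllable 2 onset /dp/ has 2 consonants (> 1) → illicit
pej — violates constraint (f): word begins with /p/ → illicit
kwu — violates constraint (b): syllable 1 onset /kw/ has 2 consonants (> 1) → illicit
jejs — violates constraint (c): syllable 1 coda /js/ has 2 consonants (> 1) → illicit
Licit: ju → 1.

1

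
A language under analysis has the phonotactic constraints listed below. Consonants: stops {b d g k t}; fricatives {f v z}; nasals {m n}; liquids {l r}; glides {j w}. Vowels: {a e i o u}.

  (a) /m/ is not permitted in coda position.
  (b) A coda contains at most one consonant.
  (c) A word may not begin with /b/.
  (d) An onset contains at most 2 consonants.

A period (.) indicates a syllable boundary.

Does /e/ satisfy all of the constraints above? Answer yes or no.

yes

/e/ — σ1 onset /∅/, coda /∅/ ok → permitted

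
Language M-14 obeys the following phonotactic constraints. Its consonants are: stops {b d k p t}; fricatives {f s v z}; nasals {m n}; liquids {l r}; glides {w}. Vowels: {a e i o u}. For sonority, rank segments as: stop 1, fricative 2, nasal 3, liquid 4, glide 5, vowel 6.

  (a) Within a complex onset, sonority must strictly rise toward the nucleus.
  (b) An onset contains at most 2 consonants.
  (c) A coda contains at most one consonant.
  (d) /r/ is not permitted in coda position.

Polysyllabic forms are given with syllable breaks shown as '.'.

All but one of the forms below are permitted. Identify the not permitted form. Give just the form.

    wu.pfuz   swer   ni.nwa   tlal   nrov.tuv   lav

swer

wu.pfuz — σ1 onset /w/, coda /∅/ ok; σ2 onset /pf/ (1→2 rises), coda /z/ ok → permitted
swer — violates constraint (d): syllable 1 coda contains /r/ → not permitted
ni.nwa — σ1 onset /n/, coda /∅/ ok; σ2 onset /nw/ (3→5 rises), coda /∅/ ok → permitted
tlal — σ1 onset /tl/ (1→4 rises), coda /l/ ok → permitted
nrov.tuv — σ1 onset /nr/ (3→4 rises), coda /v/ ok; σ2 onset /t/, coda /v/ ok → permitted
lav — σ1 onset /l/, coda /v/ ok → permitted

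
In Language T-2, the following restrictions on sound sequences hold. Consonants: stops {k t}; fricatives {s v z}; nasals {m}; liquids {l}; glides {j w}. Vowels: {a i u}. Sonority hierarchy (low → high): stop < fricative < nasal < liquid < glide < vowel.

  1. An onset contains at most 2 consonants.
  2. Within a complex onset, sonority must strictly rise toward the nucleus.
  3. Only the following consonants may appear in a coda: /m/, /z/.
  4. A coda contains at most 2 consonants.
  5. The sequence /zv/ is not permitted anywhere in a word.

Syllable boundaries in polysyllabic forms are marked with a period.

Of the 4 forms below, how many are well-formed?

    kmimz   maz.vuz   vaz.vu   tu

2

kmimz — σ1 onset /km/ (1→3 rises), coda /mz/ (2C) ok → well-formed
maz.vuz — violates constraint 5: contains banned sequence /zv/ → ill-formed
vaz.vu — violates constraint 5: contains banned sequence /zv/ → ill-formed
tu — σ1 onset /t/, coda /∅/ ok → well-formed
Well-formed: kmimz, tu → 2.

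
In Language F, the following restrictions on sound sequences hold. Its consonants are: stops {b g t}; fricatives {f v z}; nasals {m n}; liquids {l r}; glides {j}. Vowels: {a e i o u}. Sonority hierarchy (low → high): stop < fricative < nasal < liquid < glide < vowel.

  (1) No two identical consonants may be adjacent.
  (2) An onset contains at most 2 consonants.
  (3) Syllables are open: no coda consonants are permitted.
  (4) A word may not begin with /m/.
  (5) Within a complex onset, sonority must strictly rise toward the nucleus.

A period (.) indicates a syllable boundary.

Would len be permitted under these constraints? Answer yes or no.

no

len — violates constraint 3: syllable 1 coda /n/ has 1 consonant (> 0) → not permitted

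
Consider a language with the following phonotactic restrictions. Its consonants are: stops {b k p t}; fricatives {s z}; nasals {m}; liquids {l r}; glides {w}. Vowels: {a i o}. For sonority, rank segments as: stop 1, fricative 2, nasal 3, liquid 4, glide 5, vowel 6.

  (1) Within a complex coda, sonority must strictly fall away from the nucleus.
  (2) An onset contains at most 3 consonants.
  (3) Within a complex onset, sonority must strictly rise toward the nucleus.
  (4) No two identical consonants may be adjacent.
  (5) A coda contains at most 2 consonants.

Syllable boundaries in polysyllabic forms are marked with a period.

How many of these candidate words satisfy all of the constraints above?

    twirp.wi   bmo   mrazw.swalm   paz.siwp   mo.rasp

twirp.wi — σ1 onset /tw/ (1→5 rises), coda /rp/ (4→1 falls) ok; σ2 onset /w/, coda /∅/ ok → permitted
bmo — σ1 onset /bm/ (1→3 rises), coda /∅/ ok → permitted
mrazw.swalm — violates constraint 1: syllable 1 coda /zw/: /z/ (fricative, 2) → /w/ (glide, 5) does not fall → not permitted
paz.siwp — σ1 onset /p/, coda /z/ ok; σ2 onset /s/, coda /wp/ (5→1 falls) ok → permitted
mo.rasp — σ1 onset /m/, coda /∅/ ok; σ2 onset /r/, coda /sp/ (2→1 falls) ok → permitted
Permitted: twirp.wi, bmo, paz.siwp, mo.rasp → 4.

4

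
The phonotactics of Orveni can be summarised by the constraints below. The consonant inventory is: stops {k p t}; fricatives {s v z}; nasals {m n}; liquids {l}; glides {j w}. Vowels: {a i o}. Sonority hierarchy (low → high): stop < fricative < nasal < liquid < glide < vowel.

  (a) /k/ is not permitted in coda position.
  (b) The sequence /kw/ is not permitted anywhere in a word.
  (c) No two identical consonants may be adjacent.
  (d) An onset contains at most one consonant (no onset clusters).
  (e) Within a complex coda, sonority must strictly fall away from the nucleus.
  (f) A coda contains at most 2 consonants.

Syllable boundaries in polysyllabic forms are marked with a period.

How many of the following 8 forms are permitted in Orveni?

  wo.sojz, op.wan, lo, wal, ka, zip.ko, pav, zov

8

wo.sojz — σ1 onset /w/, coda /∅/ ok; σ2 onset /s/, coda /jz/ (5→2 falls) ok → permitted
op.wan — σ1 onset /∅/, coda /p/ ok; σ2 onset /w/, coda /n/ ok → permitted
lo — σ1 onset /l/, coda /∅/ ok → permitted
wal — σ1 onset /w/, coda /l/ ok → permitted
ka — σ1 onset /k/, coda /∅/ ok → permitted
zip.ko — σ1 onset /z/, coda /p/ ok; σ2 onset /k/, coda /∅/ ok → permitted
pav — σ1 onset /p/, coda /v/ ok → permitted
zov — σ1 onset /z/, coda /v/ ok → permitted
Permitted: wo.sojz, op.wan, lo, wal, ka, zip.ko, pav, zov → 8.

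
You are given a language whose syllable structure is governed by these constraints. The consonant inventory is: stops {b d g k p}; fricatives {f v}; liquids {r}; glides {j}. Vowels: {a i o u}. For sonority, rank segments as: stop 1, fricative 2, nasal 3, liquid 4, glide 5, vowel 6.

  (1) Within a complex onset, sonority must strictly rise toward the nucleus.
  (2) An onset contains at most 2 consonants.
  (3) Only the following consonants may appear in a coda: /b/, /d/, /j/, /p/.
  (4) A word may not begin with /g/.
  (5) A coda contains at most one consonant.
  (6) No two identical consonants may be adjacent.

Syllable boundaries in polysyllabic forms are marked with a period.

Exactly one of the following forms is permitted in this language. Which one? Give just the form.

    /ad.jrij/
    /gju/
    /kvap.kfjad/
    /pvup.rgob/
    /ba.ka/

/ad.jrij/ — violates constraint 1: syllable 2 onset /jr/: /j/ (glide, 5) → /r/ (liquid, 4) does not rise → not permitted
/gju/ — violates constraint 4: word begins with /g/ → not permitted
/kvap.kfjad/ — violates constraint 2: syllable 2 onset /kfj/ has 3 consonants (> 2) → not permitted
/pvup.rgob/ — violates constraint 1: syllable 2 onset /rg/: /r/ (liquid, 4) → /g/ (stop, 1) does not rise → not permitted
/ba.ka/ — σ1 onset /b/, coda /∅/ ok; σ2 onset /k/, coda /∅/ ok → permitted

/ba.ka/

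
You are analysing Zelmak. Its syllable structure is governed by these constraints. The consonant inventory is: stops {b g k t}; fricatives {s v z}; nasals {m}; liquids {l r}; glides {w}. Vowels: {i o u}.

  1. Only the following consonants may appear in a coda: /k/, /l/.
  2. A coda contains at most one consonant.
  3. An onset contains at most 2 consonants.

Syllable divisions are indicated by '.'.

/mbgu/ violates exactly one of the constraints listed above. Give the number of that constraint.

/mbgu/: syllable 1 onset /mbg/ has 3 consonants (> 2).
This is a violation of constraint 3: "An onset contains at most 2 consonants."
The remaining constraints (1, 2) are satisfied.

3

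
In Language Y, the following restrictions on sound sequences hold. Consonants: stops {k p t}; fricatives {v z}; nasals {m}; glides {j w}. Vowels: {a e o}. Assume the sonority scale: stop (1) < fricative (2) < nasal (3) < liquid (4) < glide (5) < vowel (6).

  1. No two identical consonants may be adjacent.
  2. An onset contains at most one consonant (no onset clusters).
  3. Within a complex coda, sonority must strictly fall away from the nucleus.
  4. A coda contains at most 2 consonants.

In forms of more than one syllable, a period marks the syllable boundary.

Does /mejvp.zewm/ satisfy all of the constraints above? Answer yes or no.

no

/mejvp.zewm/ — violates constraint 4: syllable 1 coda /jvp/ has 3 consonants (> 2) → phonotactically illegal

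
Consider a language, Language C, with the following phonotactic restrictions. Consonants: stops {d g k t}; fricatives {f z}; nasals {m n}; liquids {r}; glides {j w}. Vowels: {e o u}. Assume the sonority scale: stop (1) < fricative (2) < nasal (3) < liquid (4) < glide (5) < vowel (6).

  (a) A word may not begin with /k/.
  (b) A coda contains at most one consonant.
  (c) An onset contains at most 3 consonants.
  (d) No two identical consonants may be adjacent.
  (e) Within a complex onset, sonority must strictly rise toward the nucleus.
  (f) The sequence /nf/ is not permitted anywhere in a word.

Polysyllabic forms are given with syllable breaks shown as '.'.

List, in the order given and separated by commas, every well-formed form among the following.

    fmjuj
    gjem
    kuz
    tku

fmjuj — σ1 onset /fmj/ (2→3→5 rises), coda /j/ ok → well-formed
gjem — σ1 onset /gj/ (1→5 rises), coda /m/ ok → well-formed
kuz — violates constraint (a): word begins with /k/ → ill-formed
tku — violates constraint (e): syllable 1 onset /tk/: /t/ (stop, 1) → /k/ (stop, 1) does not rise → ill-formed

fmjuj, gjem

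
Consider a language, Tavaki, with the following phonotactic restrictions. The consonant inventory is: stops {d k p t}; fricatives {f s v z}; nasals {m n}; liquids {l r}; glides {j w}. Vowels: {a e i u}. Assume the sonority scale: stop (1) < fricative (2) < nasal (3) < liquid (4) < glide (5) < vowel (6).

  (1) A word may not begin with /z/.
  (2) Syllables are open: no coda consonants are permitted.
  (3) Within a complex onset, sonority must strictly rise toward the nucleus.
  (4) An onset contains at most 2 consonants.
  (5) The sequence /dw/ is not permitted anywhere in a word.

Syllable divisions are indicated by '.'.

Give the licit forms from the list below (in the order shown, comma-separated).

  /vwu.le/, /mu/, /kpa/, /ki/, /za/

/vwu.le/ — σ1 onset /vw/ (2→5 rises), coda /∅/ ok; σ2 onset /l/, coda /∅/ ok → licit
/mu/ — σ1 onset /m/, coda /∅/ ok → licit
/kpa/ — violates constraint 3: syllable 1 onset /kp/: /k/ (stop, 1) → /p/ (stop, 1) does not rise → illicit
/ki/ — σ1 onset /k/, coda /∅/ ok → licit
/za/ — violates constraint 1: word begins with /z/ → illicit

/vwu.le/, /mu/, /ki/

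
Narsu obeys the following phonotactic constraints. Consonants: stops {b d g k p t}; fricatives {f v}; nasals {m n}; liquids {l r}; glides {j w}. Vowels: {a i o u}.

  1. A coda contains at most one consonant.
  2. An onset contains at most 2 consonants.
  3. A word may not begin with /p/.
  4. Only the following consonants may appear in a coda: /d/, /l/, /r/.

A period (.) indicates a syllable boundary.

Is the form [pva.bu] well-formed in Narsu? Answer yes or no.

no

[pva.bu] — violates constraint 3: word begins with /p/ → ill-formed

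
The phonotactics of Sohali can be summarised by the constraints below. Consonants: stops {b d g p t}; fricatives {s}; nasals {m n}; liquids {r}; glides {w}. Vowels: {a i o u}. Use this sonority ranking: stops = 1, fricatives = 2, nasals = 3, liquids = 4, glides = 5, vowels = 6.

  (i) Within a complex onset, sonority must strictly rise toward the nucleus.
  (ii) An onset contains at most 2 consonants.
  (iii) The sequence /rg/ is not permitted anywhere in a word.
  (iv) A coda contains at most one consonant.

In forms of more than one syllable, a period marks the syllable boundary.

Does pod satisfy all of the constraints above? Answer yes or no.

yes

pod — σ1 onset /p/, coda /d/ ok → licit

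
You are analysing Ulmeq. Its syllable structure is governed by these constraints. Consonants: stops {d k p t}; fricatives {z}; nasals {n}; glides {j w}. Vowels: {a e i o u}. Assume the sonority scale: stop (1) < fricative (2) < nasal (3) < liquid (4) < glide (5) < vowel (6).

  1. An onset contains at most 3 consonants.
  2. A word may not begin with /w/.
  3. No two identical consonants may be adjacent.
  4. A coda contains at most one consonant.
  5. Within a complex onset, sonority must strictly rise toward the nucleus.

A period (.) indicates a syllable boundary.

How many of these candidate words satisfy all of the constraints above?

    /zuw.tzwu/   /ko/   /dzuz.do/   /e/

/zuw.tzwu/ — σ1 onset /z/, coda /w/ ok; σ2 onset /tzw/ (1→2→5 rises), coda /∅/ ok → licit
/ko/ — σ1 onset /k/, coda /∅/ ok → licit
/dzuz.do/ — σ1 onset /dz/ (1→2 rises), coda /z/ ok; σ2 onset /d/, coda /∅/ ok → licit
/e/ — σ1 onset /∅/, coda /∅/ ok → licit
Licit: /zuw.tzwu/, /ko/, /dzuz.do/, /e/ → 4.

4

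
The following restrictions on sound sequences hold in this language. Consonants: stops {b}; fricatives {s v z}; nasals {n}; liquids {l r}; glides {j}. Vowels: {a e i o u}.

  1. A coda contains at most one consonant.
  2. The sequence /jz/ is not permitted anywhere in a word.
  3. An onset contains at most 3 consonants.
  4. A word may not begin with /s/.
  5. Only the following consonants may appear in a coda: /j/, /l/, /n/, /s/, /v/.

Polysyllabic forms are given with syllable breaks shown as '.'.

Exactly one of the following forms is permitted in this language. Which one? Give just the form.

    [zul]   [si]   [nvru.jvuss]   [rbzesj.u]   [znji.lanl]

[zul]

[zul] — σ1 onset /z/, coda /l/ ok → permitted
[si] — violates constraint 4: word begins with /s/ → not permitted
[nvru.jvuss] — violates constraint 1: syllable 2 coda /ss/ has 2 consonants (> 1) → not permitted
[rbzesj.u] — violates constraint 1: syllable 1 coda /sj/ has 2 consonants (> 1) → not permitted
[znji.lanl] — violates constraint 1: syllable 2 coda /nl/ has 2 consonants (> 1) → not permitted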